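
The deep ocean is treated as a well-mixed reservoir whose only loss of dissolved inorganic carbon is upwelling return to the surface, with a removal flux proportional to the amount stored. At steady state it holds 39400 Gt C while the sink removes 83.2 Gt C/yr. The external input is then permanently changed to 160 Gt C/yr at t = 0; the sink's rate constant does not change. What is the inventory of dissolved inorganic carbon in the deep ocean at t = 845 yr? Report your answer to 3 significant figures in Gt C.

69700 Gt C

τ = M₀/F₀ = 39400/83.2 = 473.6 yr; rate constant k = 1/τ.
New steady state M_∞ = F₁/k = F₁·τ = 160 × 473.6 = 75769 Gt C.
M(t) = M_∞ + (M₀ − M_∞)·e^(−t/τ); t/τ = 845/473.6 = 1.784, so e^(−t/τ) = 0.1679.
M(t) = 75769 − 36370 × 0.1679 = 69663 Gt C.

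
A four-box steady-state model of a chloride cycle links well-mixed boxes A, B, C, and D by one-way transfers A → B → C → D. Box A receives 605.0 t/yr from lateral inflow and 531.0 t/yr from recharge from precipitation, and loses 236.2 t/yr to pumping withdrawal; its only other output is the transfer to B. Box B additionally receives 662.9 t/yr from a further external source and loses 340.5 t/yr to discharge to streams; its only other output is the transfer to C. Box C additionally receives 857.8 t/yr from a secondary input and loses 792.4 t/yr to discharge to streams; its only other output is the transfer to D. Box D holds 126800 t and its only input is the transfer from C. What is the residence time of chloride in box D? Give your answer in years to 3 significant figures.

Box A: F(A→B) = (605.0 + 531.0) − 236.2 = 899.80 t/yr.
Box B: F(B→C) = (899.80 + 662.9) − 340.5 = 1222.2 t/yr.
Box C: F(C→D) = (1222.2 + 857.8) − 792.4 = 1287.6 t/yr.
Box D throughput = its input = 1287.6 t/yr; τ = 126800 / 1287.6 = 98.48 yr.

98.5 yr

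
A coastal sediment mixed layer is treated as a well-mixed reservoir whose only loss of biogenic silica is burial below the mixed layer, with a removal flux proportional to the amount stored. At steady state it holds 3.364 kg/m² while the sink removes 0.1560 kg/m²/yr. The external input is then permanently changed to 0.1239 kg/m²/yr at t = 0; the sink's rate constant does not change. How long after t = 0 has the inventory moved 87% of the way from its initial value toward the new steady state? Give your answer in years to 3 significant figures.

τ = M₀/F₀ = 3.364/0.1560 = 21.56 yr.
The remaining gap fraction is e^(−t/τ); 87% covered ⇒ e^(−t/τ) = 0.130.
t = −τ ln(0.130) = 21.56 × 2.040 = 44.00 yr.

44.0 yr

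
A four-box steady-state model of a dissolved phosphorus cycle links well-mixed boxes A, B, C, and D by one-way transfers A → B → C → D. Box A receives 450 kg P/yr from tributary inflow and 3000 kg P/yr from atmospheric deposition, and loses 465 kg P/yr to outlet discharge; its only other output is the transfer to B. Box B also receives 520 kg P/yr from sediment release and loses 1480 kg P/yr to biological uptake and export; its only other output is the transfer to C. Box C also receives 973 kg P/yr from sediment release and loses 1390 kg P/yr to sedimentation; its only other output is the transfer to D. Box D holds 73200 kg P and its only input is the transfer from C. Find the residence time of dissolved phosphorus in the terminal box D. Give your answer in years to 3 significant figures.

Box A: F(A→B) = (450 + 3000) − 465 = 2985.0 kg P/yr.
Box B: F(B→C) = (2985.0 + 520) − 1480 = 2025.0 kg P/yr.
Box C: F(C→D) = (2025.0 + 973) − 1390 = 1608.0 kg P/yr.
Box D throughput = its input = 1608.0 kg P/yr; τ = 73200 / 1608.0 = 45.52 yr.

45.5 yr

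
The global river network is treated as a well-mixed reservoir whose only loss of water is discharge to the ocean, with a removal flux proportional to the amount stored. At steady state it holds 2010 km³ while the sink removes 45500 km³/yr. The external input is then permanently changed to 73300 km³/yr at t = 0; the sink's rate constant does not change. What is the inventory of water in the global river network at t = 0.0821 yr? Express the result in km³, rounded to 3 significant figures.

τ = M₀/F₀ = 2010/45500 = 0.04418 yr; rate constant k = 1/τ.
New steady state M_∞ = F₁/k = F₁·τ = 73300 × 0.04418 = 3238.1 km³.
M(t) = M_∞ + (M₀ − M_∞)·e^(−t/τ); t/τ = 0.0821/0.04418 = 1.858, so e^(−t/τ) = 0.1559.
M(t) = 3238.1 − 1228 × 0.1559 = 3046.6 km³.

3050 km³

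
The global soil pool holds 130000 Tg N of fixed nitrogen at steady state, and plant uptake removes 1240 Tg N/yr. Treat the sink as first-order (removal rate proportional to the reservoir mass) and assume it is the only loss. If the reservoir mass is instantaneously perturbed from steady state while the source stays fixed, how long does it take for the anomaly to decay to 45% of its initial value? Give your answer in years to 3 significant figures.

For a linear reservoir the anomaly decays as exp(−t/τ) with τ = M/F = 130000/1240 = 104.8 yr.
exp(−t/τ) = 0.45 ⇒ t = −τ ln(0.45) = 104.8 × 0.7985 = 83.71 yr.

83.7 yr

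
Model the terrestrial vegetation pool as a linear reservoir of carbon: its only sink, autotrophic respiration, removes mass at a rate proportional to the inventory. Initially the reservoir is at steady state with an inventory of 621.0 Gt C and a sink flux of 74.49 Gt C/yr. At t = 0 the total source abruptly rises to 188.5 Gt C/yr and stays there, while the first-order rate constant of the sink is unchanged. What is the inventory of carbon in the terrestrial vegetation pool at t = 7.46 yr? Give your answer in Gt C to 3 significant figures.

1180 Gt C

Residence time τ = M₀/F₀ = 8.337 yr. The eventual steady state is M_∞ = M₀·(F₁/F₀) = 621.0 × 188.5/74.49 = 1571.5 Gt C.
The anomaly ΔM(t) = M(t) − M_∞ decays as ΔM₀·e^(−t/τ) with ΔM₀ = 621.0 − 1571.5 = −950.5 Gt C.
At t = 7.46 yr, e^(−t/τ) = e^(−0.8948) = 0.4087, so ΔM = −388.4 Gt C and M = 1571.5 − 388.4 = 1183.0 Gt C.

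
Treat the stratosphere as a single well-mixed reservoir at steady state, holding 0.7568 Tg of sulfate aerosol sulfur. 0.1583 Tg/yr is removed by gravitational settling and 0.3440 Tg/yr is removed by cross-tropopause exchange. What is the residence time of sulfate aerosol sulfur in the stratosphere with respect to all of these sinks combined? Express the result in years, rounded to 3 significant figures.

1.51 yr

Total removal flux = 0.1583 + 0.3440 = 0.50230 Tg/yr.
τ = M / ΣF_out = 0.7568 / 0.50230 = 1.507 yr.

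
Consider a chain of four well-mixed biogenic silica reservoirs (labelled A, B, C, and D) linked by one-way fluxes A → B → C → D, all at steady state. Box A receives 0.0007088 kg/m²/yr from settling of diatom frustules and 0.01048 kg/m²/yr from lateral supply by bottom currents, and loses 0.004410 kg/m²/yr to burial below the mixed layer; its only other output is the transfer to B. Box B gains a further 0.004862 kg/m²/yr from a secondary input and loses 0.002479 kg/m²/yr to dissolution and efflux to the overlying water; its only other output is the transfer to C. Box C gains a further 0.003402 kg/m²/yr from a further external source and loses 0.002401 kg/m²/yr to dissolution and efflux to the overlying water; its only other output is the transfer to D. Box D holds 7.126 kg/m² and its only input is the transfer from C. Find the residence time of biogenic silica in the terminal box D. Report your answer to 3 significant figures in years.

701 yr

Box A: F(A→B) = (0.0007088 + 0.01048) − 0.004410 = 0.0067788 kg/m²/yr.
Box B: F(B→C) = (0.0067788 + 0.004862) − 0.002479 = 0.0091618 kg/m²/yr.
Box C: F(C→D) = (0.0091618 + 0.003402) − 0.002401 = 0.010163 kg/m²/yr.
Box D throughput = its input = 0.010163 kg/m²/yr; τ = 7.126 / 0.010163 = 701.2 yr.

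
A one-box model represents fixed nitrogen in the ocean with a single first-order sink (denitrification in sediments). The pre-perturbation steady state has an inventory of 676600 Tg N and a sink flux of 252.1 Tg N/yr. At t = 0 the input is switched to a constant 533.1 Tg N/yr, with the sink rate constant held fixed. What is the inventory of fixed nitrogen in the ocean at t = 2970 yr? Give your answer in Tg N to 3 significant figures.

1.18×10^6 Tg N

Residence time τ = M₀/F₀ = 2684 yr. The eventual steady state is M_∞ = M₀·(F₁/F₀) = 676600 × 533.1/252.1 = 1.4308×10^6 Tg N.
The anomaly ΔM(t) = M(t) − M_∞ decays as ΔM₀·e^(−t/τ) with ΔM₀ = 676600 − 1.4308×10^6 = −754200 Tg N.
At t = 2970 yr, e^(−t/τ) = e^(−1.107) = 0.3307, so ΔM = −249400 Tg N and M = 1.4308×10^6 − 249400 = 1.1814×10^6 Tg N.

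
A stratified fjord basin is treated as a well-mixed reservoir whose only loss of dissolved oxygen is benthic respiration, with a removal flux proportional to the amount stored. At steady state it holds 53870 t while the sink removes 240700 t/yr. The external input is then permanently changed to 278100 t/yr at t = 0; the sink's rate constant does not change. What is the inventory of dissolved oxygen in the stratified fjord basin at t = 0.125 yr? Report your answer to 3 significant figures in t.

τ = M₀/F₀ = 53870/240700 = 0.2238 yr; rate constant k = 1/τ.
New steady state M_∞ = F₁/k = F₁·τ = 278100 × 0.2238 = 62240 t.
M(t) = M_∞ + (M₀ − M_∞)·e^(−t/τ); t/τ = 0.125/0.2238 = 0.5585, so e^(−t/τ) = 0.5721.
M(t) = 62240 − 8370 × 0.5721 = 57452 t.

57500 t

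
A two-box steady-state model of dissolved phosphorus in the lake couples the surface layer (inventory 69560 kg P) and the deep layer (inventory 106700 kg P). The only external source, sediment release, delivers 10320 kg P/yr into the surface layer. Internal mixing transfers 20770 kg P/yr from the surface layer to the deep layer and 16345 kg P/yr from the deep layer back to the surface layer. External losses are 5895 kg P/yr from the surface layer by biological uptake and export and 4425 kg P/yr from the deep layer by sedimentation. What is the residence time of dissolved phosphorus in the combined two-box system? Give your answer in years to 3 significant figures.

17.1 yr

Residence time in the combined system uses the total inventory and the total *external* removal — internal exchanges between the two boxes cancel.
M_total = 69560 + 106700 = 176260 kg P.
ΣF_external_out = 5895 + 4425 = 10320 kg P/yr.
τ = M_total / ΣF_ext = 176260 / 10320 = 17.08 yr.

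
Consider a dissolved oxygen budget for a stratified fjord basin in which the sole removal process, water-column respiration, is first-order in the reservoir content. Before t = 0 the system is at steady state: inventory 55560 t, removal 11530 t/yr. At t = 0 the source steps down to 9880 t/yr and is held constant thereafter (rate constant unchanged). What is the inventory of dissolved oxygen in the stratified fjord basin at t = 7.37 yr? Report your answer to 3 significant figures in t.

The sink rate constant is k = F₀/M₀ = 11530/55560 = 0.2075 yr⁻¹.
Solving dM/dt = F₁ − kM with M(0) = M₀ gives M(t) = F₁/k + (M₀ − F₁/k)·e^(−kt).
F₁/k = 9880/0.2075 = 47609 t; kt = 0.2075 × 7.37 = 1.529, e^(−kt) = 0.2167.
M(7.37) = 47609 + (55560 − 47609) × 0.2167 = 47609 + 1723 = 49332 t.

49300 t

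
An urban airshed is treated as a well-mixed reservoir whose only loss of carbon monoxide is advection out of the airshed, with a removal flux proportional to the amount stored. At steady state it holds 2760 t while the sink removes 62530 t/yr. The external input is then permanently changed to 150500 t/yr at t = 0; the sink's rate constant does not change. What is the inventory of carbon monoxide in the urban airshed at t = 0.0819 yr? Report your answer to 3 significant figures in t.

Residence time τ = M₀/F₀ = 0.04414 yr. The eventual steady state is M_∞ = M₀·(F₁/F₀) = 2760 × 150500/62530 = 6642.9 t.
The anomaly ΔM(t) = M(t) − M_∞ decays as ΔM₀·e^(−t/τ) with ΔM₀ = 2760 − 6642.9 = −3883 t.
At t = 0.0819 yr, e^(−t/τ) = e^(−1.856) = 0.1564, so ΔM = −607.2 t and M = 6642.9 − 607.2 = 6035.7 t.

6040 t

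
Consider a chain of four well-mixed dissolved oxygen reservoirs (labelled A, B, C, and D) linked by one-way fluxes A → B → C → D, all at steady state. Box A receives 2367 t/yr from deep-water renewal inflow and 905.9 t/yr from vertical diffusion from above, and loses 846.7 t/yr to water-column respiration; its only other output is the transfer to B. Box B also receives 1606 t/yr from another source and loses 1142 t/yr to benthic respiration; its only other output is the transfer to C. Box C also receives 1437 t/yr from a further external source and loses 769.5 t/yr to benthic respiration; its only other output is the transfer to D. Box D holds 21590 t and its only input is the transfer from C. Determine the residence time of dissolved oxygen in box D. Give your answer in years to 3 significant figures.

Box A: F(A→B) = (2367 + 905.9) − 846.7 = 2426.2 t/yr.
Box B: F(B→C) = (2426.2 + 1606) − 1142 = 2890.2 t/yr.
Box C: F(C→D) = (2890.2 + 1437) − 769.5 = 3557.7 t/yr.
Box D throughput = its input = 3557.7 t/yr; τ = 21590 / 3557.7 = 6.069 yr.

6.07 yr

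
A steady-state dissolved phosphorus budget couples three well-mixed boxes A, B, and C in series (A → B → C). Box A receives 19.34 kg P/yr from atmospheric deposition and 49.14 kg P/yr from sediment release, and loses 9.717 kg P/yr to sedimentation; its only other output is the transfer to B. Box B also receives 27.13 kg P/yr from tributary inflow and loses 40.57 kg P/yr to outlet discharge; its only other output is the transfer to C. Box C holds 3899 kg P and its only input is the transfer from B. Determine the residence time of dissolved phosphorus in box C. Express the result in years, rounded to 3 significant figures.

Box A: F(A→B) = (19.34 + 49.14) − 9.717 = 58.763 kg P/yr.
Box B: F(B→C) = (58.763 + 27.13) − 40.57 = 45.323 kg P/yr.
Box C throughput = its input = 45.323 kg P/yr; τ = 3899 / 45.323 = 86.03 yr.

86.0 yr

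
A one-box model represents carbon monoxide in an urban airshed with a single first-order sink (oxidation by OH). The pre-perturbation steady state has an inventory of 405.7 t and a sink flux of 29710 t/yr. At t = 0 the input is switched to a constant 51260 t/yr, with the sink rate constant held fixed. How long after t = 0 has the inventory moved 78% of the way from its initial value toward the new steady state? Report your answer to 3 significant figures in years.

0.0207 yr

τ = M₀/F₀ = 405.7/29710 = 0.01366 yr.
The remaining gap fraction is e^(−t/τ); 78% covered ⇒ e^(−t/τ) = 0.220.
t = −τ ln(0.220) = 0.01366 × 1.514 = 0.02068 yr.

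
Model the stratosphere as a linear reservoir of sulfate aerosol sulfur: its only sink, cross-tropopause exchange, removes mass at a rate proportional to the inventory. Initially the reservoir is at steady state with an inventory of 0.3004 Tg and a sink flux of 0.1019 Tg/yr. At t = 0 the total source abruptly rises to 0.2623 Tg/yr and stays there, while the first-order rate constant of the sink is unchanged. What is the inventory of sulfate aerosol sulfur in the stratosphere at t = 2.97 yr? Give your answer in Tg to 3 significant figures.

0.601 Tg

The sink rate constant is k = F₀/M₀ = 0.1019/0.3004 = 0.3392 yr⁻¹.
Solving dM/dt = F₁ − kM with M(0) = M₀ gives M(t) = F₁/k + (M₀ − F₁/k)·e^(−kt).
F₁/k = 0.2623/0.3392 = 0.77326 Tg; kt = 0.3392 × 2.97 = 1.007, e^(−kt) = 0.3651.
M(2.97) = 0.77326 + (0.3004 − 0.77326) × 0.3651 = 0.77326 − 0.1727 = 0.60060 Tg.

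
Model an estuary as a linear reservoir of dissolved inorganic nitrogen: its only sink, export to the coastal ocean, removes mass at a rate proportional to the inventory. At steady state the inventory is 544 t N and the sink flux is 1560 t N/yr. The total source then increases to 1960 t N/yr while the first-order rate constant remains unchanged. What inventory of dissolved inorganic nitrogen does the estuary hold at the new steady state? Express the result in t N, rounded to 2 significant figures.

680 t N

Rate constant k = F/M = 1560 / 544 = 2.868 yr⁻¹.
At the new steady state, source = k·M_new ⇒ M_new = 1960 / 2.868 = 683.5 t N.
(Equivalently M_new = M × F_new/F_old = 544 × 1960/1560.)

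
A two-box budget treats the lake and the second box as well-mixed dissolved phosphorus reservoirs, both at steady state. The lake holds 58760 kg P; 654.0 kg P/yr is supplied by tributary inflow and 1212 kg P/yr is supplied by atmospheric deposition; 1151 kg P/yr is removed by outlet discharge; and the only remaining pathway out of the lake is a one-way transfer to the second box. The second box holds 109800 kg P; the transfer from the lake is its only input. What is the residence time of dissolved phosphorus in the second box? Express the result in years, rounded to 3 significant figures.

154 yr

Balance the lake: ΣF_in = 654.0 + 1212 = 1866.0 kg P/yr.
Transfer to the second box = ΣF_in − (1151) = 715.00 kg P/yr.
At steady state the output of the second box equals its input, 715.00 kg P/yr.
τ = M / F = 109800 / 715.00 = 153.6 yr.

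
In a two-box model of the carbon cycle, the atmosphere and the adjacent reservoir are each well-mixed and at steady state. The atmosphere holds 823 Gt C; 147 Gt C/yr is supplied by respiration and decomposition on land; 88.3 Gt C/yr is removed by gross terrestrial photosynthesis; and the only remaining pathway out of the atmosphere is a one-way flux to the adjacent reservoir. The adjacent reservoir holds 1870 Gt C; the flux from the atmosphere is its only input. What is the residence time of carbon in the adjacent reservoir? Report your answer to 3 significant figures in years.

Balance the atmosphere: ΣF_in = 147.00 Gt C/yr.
Flux to the adjacent reservoir = ΣF_in − (88.3) = 58.700 Gt C/yr.
At steady state the output of the adjacent reservoir equals its input, 58.700 Gt C/yr.
τ = M / F = 1870 / 58.700 = 31.86 yr.

31.9 yr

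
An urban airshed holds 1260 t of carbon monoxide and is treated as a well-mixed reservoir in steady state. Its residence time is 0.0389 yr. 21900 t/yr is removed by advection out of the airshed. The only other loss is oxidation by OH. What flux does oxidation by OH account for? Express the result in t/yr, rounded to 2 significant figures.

10000 t/yr

Total removal F = M/τ = 1260 / 0.0389 = 32390 t/yr.
Oxidation by OH = F − (21900) = 32390 − 21900 = 10490 t/yr.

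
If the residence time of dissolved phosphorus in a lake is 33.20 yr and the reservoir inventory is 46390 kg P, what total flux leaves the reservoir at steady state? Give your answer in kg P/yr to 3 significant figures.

F = M / τ = 46390 / 33.20 = 1397 kg P/yr.

1400 kg P/yr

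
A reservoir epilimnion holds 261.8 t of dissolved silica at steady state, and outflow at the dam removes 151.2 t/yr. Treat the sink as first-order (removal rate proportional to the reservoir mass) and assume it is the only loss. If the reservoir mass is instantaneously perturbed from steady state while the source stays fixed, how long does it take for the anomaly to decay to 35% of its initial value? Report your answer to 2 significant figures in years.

1.8 yr

For a linear reservoir the anomaly decays as exp(−t/τ) with τ = M/F = 261.8/151.2 = 1.731 yr.
exp(−t/τ) = 0.35 ⇒ t = −τ ln(0.35) = 1.731 × 1.050 = 1.818 yr.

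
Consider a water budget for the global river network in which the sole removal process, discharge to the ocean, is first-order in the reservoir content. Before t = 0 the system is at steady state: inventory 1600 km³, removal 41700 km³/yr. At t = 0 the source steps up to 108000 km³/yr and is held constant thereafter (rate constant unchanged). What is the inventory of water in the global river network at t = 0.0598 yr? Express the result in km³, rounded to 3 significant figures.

The sink rate constant is k = F₀/M₀ = 41700/1600 = 26.06 yr⁻¹.
Solving dM/dt = F₁ − kM with M(0) = M₀ gives M(t) = F₁/k + (M₀ − F₁/k)·e^(−kt).
F₁/k = 108000/26.06 = 4143.9 km³; kt = 26.06 × 0.0598 = 1.559, e^(−kt) = 0.2104.
M(0.0598) = 4143.9 + (1600 − 4143.9) × 0.2104 = 4143.9 − 535.3 = 3608.5 km³.

3610 km³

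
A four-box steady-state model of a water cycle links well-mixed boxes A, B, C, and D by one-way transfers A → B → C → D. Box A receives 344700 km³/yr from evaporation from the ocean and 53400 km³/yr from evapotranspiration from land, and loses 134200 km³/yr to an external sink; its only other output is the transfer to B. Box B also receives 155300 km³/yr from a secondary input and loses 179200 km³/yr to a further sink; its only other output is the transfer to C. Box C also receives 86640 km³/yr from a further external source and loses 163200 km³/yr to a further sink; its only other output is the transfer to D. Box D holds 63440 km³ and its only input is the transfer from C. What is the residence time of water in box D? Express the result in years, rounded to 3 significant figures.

Box A: F(A→B) = (344700 + 53400) − 134200 = 263900 km³/yr.
Box B: F(B→C) = (263900 + 155300) − 179200 = 240000 km³/yr.
Box C: F(C→D) = (240000 + 86640) − 163200 = 163440 km³/yr.
Box D throughput = its input = 163440 km³/yr; τ = 63440 / 163440 = 0.3882 yr.

0.388 yr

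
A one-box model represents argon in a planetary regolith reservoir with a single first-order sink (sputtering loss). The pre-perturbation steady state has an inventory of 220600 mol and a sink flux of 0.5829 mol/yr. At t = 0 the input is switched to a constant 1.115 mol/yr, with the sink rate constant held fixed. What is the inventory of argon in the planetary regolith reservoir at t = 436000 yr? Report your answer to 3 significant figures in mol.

τ = M₀/F₀ = 220600/0.5829 = 378500 yr; rate constant k = 1/τ.
New steady state M_∞ = F₁/k = F₁·τ = 1.115 × 378500 = 421970 mol.
M(t) = M_∞ + (M₀ − M_∞)·e^(−t/τ); t/τ = 436000/378500 = 1.152, so e^(−t/τ) = 0.3160.
M(t) = 421970 − 201400 × 0.3160 = 358340 mol.

358000 mol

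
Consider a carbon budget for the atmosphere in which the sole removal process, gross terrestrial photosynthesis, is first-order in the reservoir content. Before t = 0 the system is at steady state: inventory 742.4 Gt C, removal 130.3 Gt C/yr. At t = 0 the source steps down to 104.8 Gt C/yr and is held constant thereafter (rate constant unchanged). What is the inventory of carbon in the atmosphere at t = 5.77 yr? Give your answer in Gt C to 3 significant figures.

650 Gt C

τ = M₀/F₀ = 742.4/130.3 = 5.698 yr; rate constant k = 1/τ.
New steady state M_∞ = F₁/k = F₁·τ = 104.8 × 5.698 = 597.11 Gt C.
M(t) = M_∞ + (M₀ − M_∞)·e^(−t/τ); t/τ = 5.77/5.698 = 1.013, so e^(−t/τ) = 0.3632.
M(t) = 597.11 + 145.3 × 0.3632 = 649.88 Gt C.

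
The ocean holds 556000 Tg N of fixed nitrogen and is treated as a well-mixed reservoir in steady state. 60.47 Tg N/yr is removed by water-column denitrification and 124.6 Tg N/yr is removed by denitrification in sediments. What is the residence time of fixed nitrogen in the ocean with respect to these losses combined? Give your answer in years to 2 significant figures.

3000 yr

Total removal = 60.47 + 124.6 = 185.07 Tg N/yr.
τ = M / ΣF_out = 556000 / 185.07 = 3004 yr.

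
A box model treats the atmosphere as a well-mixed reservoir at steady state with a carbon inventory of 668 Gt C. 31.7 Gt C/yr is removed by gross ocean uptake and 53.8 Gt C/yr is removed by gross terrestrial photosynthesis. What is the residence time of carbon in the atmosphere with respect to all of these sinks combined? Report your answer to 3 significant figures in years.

7.81 yr

Total removal flux = 31.7 + 53.8 = 85.500 Gt C/yr.
τ = M / ΣF_out = 668 / 85.500 = 7.813 yr.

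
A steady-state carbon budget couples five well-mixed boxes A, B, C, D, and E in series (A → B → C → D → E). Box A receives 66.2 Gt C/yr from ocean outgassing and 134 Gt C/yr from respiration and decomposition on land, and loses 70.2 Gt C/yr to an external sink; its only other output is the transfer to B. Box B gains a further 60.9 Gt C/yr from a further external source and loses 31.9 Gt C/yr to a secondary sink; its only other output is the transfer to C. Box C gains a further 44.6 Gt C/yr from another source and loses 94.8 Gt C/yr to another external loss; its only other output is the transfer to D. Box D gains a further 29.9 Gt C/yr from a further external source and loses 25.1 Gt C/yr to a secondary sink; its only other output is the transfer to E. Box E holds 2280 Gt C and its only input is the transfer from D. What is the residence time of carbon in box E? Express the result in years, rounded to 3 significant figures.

20.1 yr

Box A: F(A→B) = (66.2 + 134) − 70.2 = 130.00 Gt C/yr.
Box B: F(B→C) = (130.00 + 60.9) − 31.9 = 159.00 Gt C/yr.
Box C: F(C→D) = (159.00 + 44.6) − 94.8 = 108.80 Gt C/yr.
Box D: F(D→E) = (108.80 + 29.9) − 25.1 = 113.60 Gt C/yr.
Box E throughput = its input = 113.60 Gt C/yr; τ = 2280 / 113.60 = 20.07 yr.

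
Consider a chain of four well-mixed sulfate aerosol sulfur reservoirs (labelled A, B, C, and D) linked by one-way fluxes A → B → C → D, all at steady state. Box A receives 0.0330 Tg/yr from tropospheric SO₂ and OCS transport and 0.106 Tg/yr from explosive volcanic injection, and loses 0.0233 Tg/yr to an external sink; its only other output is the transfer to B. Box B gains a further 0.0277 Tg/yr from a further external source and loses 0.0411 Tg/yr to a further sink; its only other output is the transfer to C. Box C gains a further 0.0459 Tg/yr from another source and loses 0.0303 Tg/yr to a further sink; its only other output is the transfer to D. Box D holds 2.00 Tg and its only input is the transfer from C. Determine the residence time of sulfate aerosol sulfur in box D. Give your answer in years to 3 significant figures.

Box A: F(A→B) = (0.0330 + 0.106) − 0.0233 = 0.11570 Tg/yr.
Box B: F(B→C) = (0.11570 + 0.0277) − 0.0411 = 0.10230 Tg/yr.
Box C: F(C→D) = (0.10230 + 0.0459) − 0.0303 = 0.11790 Tg/yr.
Box D throughput = its input = 0.11790 Tg/yr; τ = 2.00 / 0.11790 = 16.96 yr.

17.0 yr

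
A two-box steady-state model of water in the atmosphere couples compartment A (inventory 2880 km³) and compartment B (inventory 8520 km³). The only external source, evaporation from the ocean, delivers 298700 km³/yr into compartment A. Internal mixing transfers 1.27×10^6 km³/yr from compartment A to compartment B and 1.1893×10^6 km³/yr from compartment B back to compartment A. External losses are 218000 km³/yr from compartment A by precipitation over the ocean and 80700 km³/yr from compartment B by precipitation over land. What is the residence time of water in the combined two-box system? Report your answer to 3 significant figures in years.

0.0382 yr

For the system as a whole, the A↔B exchange is internal and contributes nothing to the throughput; only the external sinks remove mass.
M_total = 2880 + 8520 = 11400 km³.
ΣF_external_out = 218000 + 80700 = 298700 km³/yr.
τ = M_total / ΣF_ext = 11400 / 298700 = 0.03817 yr.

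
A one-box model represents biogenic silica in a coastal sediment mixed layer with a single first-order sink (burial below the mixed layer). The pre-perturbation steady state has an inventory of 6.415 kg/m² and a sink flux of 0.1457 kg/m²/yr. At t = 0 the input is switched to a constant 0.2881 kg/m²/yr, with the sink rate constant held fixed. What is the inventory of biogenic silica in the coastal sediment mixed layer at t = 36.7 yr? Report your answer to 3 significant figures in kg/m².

Residence time τ = M₀/F₀ = 44.03 yr. The eventual steady state is M_∞ = M₀·(F₁/F₀) = 6.415 × 0.2881/0.1457 = 12.685 kg/m².
The anomaly ΔM(t) = M(t) − M_∞ decays as ΔM₀·e^(−t/τ) with ΔM₀ = 6.415 − 12.685 = −6.270 kg/m².
At t = 36.7 yr, e^(−t/τ) = e^(−0.8335) = 0.4345, so ΔM = −2.724 kg/m² and M = 12.685 − 2.724 = 9.9605 kg/m².

9.96 kg/m²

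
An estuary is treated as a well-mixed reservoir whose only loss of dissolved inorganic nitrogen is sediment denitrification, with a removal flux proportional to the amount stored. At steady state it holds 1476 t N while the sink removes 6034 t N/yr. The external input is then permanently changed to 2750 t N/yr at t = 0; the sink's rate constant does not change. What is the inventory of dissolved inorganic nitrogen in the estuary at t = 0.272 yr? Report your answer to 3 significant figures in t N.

Residence time τ = M₀/F₀ = 0.2446 yr. The eventual steady state is M_∞ = M₀·(F₁/F₀) = 1476 × 2750/6034 = 672.69 t N.
The anomaly ΔM(t) = M(t) − M_∞ decays as ΔM₀·e^(−t/τ) with ΔM₀ = 1476 − 672.69 = 803.3 t N.
At t = 0.272 yr, e^(−t/τ) = e^(−1.112) = 0.3289, so ΔM = 264.2 t N and M = 672.69 + 264.2 = 936.91 t N.

937 t N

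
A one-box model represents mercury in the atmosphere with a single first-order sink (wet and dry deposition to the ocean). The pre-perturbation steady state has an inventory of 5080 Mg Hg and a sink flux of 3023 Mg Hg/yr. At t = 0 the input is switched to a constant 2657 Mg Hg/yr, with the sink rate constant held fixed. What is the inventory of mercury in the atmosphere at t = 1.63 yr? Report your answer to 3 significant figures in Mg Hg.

4700 Mg Hg

τ = M₀/F₀ = 5080/3023 = 1.680 yr; rate constant k = 1/τ.
New steady state M_∞ = F₁/k = F₁·τ = 2657 × 1.680 = 4465.0 Mg Hg.
M(t) = M_∞ + (M₀ − M_∞)·e^(−t/τ); t/τ = 1.63/1.680 = 0.9700, so e^(−t/τ) = 0.3791.
M(t) = 4465.0 + 615.0 × 0.3791 = 4698.1 Mg Hg.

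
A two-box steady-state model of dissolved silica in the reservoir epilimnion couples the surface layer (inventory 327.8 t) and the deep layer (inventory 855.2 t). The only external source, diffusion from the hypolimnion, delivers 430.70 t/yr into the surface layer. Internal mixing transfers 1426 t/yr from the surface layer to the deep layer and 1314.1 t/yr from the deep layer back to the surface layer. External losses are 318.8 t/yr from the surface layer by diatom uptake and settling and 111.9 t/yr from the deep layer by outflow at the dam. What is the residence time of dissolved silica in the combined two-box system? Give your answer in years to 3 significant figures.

2.75 yr

Residence time in the combined system uses the total inventory and the total *external* removal — internal exchanges between the two boxes cancel.
M_total = 327.8 + 855.2 = 1183.0 t.
ΣF_external_out = 318.8 + 111.9 = 430.70 t/yr.
τ = M_total / ΣF_ext = 1183.0 / 430.70 = 2.747 yr.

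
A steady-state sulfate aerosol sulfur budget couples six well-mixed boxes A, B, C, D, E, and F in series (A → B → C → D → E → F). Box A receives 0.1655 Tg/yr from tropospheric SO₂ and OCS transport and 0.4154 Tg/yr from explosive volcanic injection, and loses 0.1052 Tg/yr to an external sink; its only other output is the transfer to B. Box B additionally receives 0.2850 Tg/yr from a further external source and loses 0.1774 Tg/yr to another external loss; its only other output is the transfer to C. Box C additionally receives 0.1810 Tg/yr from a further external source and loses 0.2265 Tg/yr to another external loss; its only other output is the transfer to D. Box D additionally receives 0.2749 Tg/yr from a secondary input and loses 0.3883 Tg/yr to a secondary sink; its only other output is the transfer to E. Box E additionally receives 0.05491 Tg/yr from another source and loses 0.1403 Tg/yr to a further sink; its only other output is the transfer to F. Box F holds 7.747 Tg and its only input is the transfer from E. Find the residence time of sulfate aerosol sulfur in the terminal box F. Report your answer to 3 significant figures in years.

Box A: F(A→B) = (0.1655 + 0.4154) − 0.1052 = 0.47570 Tg/yr.
Box B: F(B→C) = (0.47570 + 0.2850) − 0.1774 = 0.58330 Tg/yr.
Box C: F(C→D) = (0.58330 + 0.1810) − 0.2265 = 0.53780 Tg/yr.
Box D: F(D→E) = (0.53780 + 0.2749) − 0.3883 = 0.42440 Tg/yr.
Box E: F(E→F) = (0.42440 + 0.05491) − 0.1403 = 0.33901 Tg/yr.
Box F throughput = its input = 0.33901 Tg/yr; τ = 7.747 / 0.33901 = 22.85 yr.

22.9 yr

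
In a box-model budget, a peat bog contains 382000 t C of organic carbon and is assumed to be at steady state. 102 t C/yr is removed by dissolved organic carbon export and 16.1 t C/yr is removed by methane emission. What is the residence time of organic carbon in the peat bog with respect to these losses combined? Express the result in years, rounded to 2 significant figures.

Total removal = 102.0 + 16.10 = 118.10 t C/yr.
τ = M / ΣF_out = 382000 / 118.10 = 3235 yr.

3200 yr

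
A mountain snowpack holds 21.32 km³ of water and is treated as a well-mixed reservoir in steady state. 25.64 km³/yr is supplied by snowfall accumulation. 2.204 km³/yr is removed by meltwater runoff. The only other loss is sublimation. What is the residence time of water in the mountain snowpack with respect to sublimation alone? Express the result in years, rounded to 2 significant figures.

0.91 yr

At steady state ΣF_in = ΣF_out.
ΣF_in = 25.640 km³/yr.
Sublimation flux = ΣF_in − (2.204) = 25.640 − 2.204 = 23.44 km³/yr.
τ = M / F = 21.32 / 23.44 = 0.9097 yr.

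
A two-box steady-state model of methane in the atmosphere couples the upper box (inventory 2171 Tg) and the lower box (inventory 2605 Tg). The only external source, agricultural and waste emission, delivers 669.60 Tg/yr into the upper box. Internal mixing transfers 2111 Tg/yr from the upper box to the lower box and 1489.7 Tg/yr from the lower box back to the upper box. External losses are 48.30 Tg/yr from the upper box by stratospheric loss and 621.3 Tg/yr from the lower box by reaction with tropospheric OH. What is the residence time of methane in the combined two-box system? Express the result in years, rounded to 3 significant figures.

Treat the two boxes together as one reservoir: the mixing fluxes between them are internal recycling, so τ = ΣM / Σ(external losses).
M_total = 2171 + 2605 = 4776.0 Tg.
ΣF_external_out = 48.30 + 621.3 = 669.60 Tg/yr.
τ = M_total / ΣF_ext = 4776.0 / 669.60 = 7.133 yr.

7.13 yr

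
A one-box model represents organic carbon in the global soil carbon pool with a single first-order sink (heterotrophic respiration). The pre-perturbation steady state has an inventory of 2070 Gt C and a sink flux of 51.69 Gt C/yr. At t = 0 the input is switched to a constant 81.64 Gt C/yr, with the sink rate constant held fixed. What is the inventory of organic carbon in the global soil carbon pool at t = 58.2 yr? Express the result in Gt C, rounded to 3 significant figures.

2990 Gt C

τ = M₀/F₀ = 2070/51.69 = 40.05 yr; rate constant k = 1/τ.
New steady state M_∞ = F₁/k = F₁·τ = 81.64 × 40.05 = 3269.4 Gt C.
M(t) = M_∞ + (M₀ − M_∞)·e^(−t/τ); t/τ = 58.2/40.05 = 1.453, so e^(−t/τ) = 0.2338.
M(t) = 3269.4 − 1199 × 0.2338 = 2989.0 Gt C.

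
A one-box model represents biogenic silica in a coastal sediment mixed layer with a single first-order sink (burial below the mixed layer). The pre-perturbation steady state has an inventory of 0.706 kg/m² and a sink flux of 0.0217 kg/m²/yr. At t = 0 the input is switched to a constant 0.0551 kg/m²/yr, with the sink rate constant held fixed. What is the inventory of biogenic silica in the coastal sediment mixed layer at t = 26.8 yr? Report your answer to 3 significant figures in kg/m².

The sink rate constant is k = F₀/M₀ = 0.0217/0.706 = 0.03074 yr⁻¹.
Solving dM/dt = F₁ − kM with M(0) = M₀ gives M(t) = F₁/k + (M₀ − F₁/k)·e^(−kt).
F₁/k = 0.0551/0.03074 = 1.7927 kg/m²; kt = 0.03074 × 26.8 = 0.8237, e^(−kt) = 0.4388.
M(26.8) = 1.7927 + (0.706 − 1.7927) × 0.4388 = 1.7927 − 0.4768 = 1.3158 kg/m².

1.32 kg/m²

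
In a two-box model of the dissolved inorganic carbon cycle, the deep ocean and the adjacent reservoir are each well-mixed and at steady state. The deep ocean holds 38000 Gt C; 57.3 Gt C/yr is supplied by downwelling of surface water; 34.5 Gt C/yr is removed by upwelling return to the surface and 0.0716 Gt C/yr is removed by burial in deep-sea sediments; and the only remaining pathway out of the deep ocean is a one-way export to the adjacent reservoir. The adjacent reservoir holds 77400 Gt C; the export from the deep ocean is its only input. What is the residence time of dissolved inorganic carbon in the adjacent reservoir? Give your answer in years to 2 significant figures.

Balance the deep ocean: ΣF_in = 57.300 Gt C/yr.
Export to the adjacent reservoir = ΣF_in − (34.5 + 0.0716) = 22.728 Gt C/yr.
At steady state the output of the adjacent reservoir equals its input, 22.728 Gt C/yr.
τ = M / F = 77400 / 22.728 = 3405 yr.

3400 yr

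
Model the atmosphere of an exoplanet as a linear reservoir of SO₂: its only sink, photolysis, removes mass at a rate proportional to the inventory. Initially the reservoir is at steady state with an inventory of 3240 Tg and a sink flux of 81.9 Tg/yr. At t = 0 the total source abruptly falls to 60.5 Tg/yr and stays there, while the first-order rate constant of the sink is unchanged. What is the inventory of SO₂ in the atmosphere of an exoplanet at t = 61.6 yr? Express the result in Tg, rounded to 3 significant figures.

2570 Tg

τ = M₀/F₀ = 3240/81.9 = 39.56 yr; rate constant k = 1/τ.
New steady state M_∞ = F₁/k = F₁·τ = 60.5 × 39.56 = 2393.4 Tg.
M(t) = M_∞ + (M₀ − M_∞)·e^(−t/τ); t/τ = 61.6/39.56 = 1.557, so e^(−t/τ) = 0.2107.
M(t) = 2393.4 + 846.6 × 0.2107 = 2571.8 Tg.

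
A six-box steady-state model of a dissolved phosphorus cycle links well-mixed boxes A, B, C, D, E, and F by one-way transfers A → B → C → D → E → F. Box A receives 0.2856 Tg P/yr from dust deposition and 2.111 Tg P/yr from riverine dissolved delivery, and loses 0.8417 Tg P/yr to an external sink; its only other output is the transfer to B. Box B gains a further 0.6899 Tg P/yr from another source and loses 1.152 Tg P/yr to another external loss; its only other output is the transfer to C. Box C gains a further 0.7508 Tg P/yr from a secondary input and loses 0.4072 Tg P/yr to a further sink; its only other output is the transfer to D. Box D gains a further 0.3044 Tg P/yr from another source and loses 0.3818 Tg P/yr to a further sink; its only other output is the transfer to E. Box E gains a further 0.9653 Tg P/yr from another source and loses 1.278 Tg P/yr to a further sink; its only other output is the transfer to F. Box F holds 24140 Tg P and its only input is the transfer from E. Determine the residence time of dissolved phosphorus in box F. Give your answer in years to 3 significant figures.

23100 yr

Box A: F(A→B) = (0.2856 + 2.111) − 0.8417 = 1.5549 Tg P/yr.
Box B: F(B→C) = (1.5549 + 0.6899) − 1.152 = 1.0928 Tg P/yr.
Box C: F(C→D) = (1.0928 + 0.7508) − 0.4072 = 1.4364 Tg P/yr.
Box D: F(D→E) = (1.4364 + 0.3044) − 0.3818 = 1.3590 Tg P/yr.
Box E: F(E→F) = (1.3590 + 0.9653) − 1.278 = 1.0463 Tg P/yr.
Box F throughput = its input = 1.0463 Tg P/yr; τ = 24140 / 1.0463 = 23070 yr.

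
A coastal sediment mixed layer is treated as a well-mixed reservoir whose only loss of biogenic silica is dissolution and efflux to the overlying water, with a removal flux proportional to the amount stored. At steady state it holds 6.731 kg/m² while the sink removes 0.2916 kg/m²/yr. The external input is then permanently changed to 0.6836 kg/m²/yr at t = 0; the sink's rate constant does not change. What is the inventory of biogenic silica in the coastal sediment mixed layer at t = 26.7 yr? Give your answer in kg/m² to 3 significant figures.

12.9 kg/m²

Residence time τ = M₀/F₀ = 23.08 yr. The eventual steady state is M_∞ = M₀·(F₁/F₀) = 6.731 × 0.6836/0.2916 = 15.780 kg/m².
The anomaly ΔM(t) = M(t) − M_∞ decays as ΔM₀·e^(−t/τ) with ΔM₀ = 6.731 − 15.780 = −9.049 kg/m².
At t = 26.7 yr, e^(−t/τ) = e^(−1.157) = 0.3145, so ΔM = −2.846 kg/m² and M = 15.780 − 2.846 = 12.934 kg/m².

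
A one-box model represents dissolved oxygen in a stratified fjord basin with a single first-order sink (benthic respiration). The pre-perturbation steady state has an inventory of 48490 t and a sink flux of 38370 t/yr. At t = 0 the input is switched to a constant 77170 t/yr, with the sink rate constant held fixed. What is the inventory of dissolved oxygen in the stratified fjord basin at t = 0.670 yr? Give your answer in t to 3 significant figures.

68700 t

τ = M₀/F₀ = 48490/38370 = 1.264 yr; rate constant k = 1/τ.
New steady state M_∞ = F₁/k = F₁·τ = 77170 × 1.264 = 97523 t.
M(t) = M_∞ + (M₀ − M_∞)·e^(−t/τ); t/τ = 0.670/1.264 = 0.5302, so e^(−t/τ) = 0.5885.
M(t) = 97523 − 49030 × 0.5885 = 68667 t.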